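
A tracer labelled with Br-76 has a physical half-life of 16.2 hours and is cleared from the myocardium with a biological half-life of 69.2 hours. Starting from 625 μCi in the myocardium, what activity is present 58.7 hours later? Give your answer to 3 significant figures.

1/t_eff = 1/t_phys + 1/t_biol = 1/16.2 + 1/69.2 = 0.076179 per hour.
t_eff = 16.2 × 69.2 / (16.2 + 69.2) ≈ 13.127 hours.
Remaining = 625 × (1/2)^(58.7/13.127) = 625 × (1/2)^4.4717 ≈ 28.168 μCi.

28.2 μCi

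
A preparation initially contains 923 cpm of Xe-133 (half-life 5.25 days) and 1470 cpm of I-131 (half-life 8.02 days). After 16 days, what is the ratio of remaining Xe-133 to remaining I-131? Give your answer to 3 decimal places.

Xe-133: 923 × (1/2)^(16/5.25) = 923 × (1/2)^3.0476 ≈ 111.63 cpm.
I-131: 1470 × (1/2)^(16/8.02) = 1470 × (1/2)^1.995 ≈ 368.77 cpm.
Ratio ≈ 111.63 / 368.77 ≈ 0.3027.

0.303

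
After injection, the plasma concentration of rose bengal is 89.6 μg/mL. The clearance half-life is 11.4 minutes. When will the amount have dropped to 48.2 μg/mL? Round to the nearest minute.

10 minutes

Fraction remaining = 48.2/89.6 ≈ 0.53795.
n = log₂(89.6/48.2) = ln(1.8589)/ln 2 ≈ 0.89447 half-lives.
t = n × t½ = 0.89447 × 11.4 ≈ 10.197 minutes.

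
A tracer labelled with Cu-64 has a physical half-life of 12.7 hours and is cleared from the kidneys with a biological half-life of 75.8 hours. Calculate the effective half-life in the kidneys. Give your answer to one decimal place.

10.9 hours

1/t_eff = 1/t_phys + 1/t_biol = 1/12.7 + 1/75.8 = 0.091933 per hour.
t_eff = 12.7 × 75.8 / (12.7 + 75.8) ≈ 10.878 hours.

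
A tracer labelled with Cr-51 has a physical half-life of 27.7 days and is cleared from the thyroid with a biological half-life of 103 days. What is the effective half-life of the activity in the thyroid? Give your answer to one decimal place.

21.8 days

1/t_eff = 1/t_phys + 1/t_biol = 1/27.7 + 1/103 = 0.04581 per day.
t_eff = 27.7 × 103 / (27.7 + 103) ≈ 21.829 days.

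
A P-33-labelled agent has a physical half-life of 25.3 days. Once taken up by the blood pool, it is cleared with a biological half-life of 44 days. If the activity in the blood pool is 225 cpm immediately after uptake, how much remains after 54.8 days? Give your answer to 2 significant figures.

21 cpm

1/t_eff = 1/t_phys + 1/t_biol = 1/25.3 + 1/44 = 0.062253 per day.
t_eff = 25.3 × 44 / (25.3 + 44) ≈ 16.063 days.
Remaining = 225 × (1/2)^(54.8/16.063) = 225 × (1/2)^3.4115 ≈ 21.146 cpm.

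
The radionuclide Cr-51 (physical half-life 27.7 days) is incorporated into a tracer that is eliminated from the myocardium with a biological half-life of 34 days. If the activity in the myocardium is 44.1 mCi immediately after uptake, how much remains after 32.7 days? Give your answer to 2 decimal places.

1/t_eff = 1/t_phys + 1/t_biol = 1/27.7 + 1/34 = 0.065513 per day.
t_eff = 27.7 × 34 / (27.7 + 34) ≈ 15.264 days.
Remaining = 44.1 × (1/2)^(32.7/15.264) = 44.1 × (1/2)^2.1423 ≈ 9.9897 mCi.

9.99 mCi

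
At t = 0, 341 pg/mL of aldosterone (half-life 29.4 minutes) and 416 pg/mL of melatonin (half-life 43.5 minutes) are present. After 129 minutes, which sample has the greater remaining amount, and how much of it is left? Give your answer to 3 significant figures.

aldosterone: 341 × (1/2)^4.3878 ≈ 16.29 pg/mL.
melatonin: 416 × (1/2)^2.9655 ≈ 53.258 pg/mL.
Melatonin has more remaining, at ≈ 53.258 pg/mL.

melatonin, 53.3 pg/mL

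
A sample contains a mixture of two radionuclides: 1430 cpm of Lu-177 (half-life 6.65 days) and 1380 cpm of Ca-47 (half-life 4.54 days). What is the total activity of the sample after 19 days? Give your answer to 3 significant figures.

273 cpm

Lu-177: 1430 × (1/2)^(19/6.65) = 1430 × (1/2)^2.8571 ≈ 197.36 cpm.
Ca-47: 1380 × (1/2)^(19/4.54) = 1380 × (1/2)^4.185 ≈ 75.869 cpm.
Total = 197.36 + 75.869 ≈ 273.22 cpm.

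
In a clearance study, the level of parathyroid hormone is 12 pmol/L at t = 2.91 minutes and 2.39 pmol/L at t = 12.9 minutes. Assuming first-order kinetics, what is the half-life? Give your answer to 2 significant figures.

4.3 minutes

Over Δt = 12.9 − 2.91 = 9.99 minutes, the level fell by a factor of 12/2.39 ≈ 5.0209.
n = log₂(5.0209) ≈ 2.328 half-lives, so t½ = 9.99/2.328 ≈ 4.2913 minutes.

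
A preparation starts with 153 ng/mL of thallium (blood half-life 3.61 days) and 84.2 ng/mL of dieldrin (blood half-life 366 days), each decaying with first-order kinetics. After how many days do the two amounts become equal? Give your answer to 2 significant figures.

3.1 days

Set 153·(1/2)^(t/3.61) = 84.2·(1/2)^(t/366).
Taking log₂: log₂(153/84.2) = t·(1/3.61 − 1/366).
log₂(1.8171) = 0.86164; 1/3.61 − 1/366 = 0.27428.
t = 0.86164 / 0.27428 ≈ 3.1415 days.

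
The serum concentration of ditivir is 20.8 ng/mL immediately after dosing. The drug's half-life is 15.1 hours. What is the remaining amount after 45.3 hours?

2.6 ng/mL

Elapsed time is 3 half-lives (45.3/15.1).
Each half-life halves the amount: 20.8 × (1/2)^3 = 20.8/8 = 2.6 ng/mL.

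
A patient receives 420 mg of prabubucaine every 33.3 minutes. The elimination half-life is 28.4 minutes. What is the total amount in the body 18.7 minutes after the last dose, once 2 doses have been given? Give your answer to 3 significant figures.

The 2 doses were given 52, 18.7 minutes ago.
Total = 420·(1/2)^(52/28.4) + 420·(1/2)^(18.7/28.4)
      = 118.05 + 266.09 ≈ 384.14 mg.

384 mg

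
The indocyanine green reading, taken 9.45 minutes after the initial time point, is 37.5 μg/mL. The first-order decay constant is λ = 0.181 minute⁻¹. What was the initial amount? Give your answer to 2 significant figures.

210 μg/mL

t½ = ln 2 / λ = 0.69315 / 0.181 ≈ 3.8295 minutes.
Number of half-lives elapsed: n = 9.45/3.8295 ≈ 2.4677.
A₀ = A × 2^n = 37.5 × 2^2.4677 = 37.5 × 5.5315 ≈ 207.43 μg/mL.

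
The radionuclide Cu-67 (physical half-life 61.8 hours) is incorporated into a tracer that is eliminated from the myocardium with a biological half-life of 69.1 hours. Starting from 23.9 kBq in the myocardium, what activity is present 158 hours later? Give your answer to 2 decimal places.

0.83 kBq

1/t_eff = 1/t_phys + 1/t_biol = 1/61.8 + 1/69.1 = 0.030653 per hour.
t_eff = 61.8 × 69.1 / (61.8 + 69.1) ≈ 32.623 hours.
Remaining = 23.9 × (1/2)^(158/32.623) = 23.9 × (1/2)^4.8432 ≈ 0.83264 kBq.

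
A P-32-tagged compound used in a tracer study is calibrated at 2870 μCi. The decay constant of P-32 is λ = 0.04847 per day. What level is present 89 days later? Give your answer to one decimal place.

38.4 μCi

t½ = ln 2 / λ = 0.69315 / 0.04847 ≈ 14.301 days.
Number of half-lives: n = 89/14.301 ≈ 6.2235.
Remaining = 2870 × (1/2)^6.2235 = 2870 × 0.013382 ≈ 38.407 μCi.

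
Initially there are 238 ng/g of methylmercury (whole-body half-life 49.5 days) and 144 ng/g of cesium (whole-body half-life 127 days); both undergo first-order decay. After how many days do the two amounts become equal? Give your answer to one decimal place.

Set 238·(1/2)^(t/49.5) = 144·(1/2)^(t/127).
Taking log₂: log₂(238/144) = t·(1/49.5 − 1/127).
log₂(1.6528) = 0.72489; 1/49.5 − 1/127 = 0.012328.
t = 0.72489 / 0.012328 ≈ 58.8 days.

58.8 days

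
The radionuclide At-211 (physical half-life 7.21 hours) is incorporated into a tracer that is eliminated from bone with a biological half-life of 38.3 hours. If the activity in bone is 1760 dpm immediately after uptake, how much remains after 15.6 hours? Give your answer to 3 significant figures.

296 dpm

1/t_eff = 1/t_phys + 1/t_biol = 1/7.21 + 1/38.3 = 0.16481 per hour.
t_eff = 7.21 × 38.3 / (7.21 + 38.3) ≈ 6.0677 hours.
Remaining = 1760 × (1/2)^(15.6/6.0677) = 1760 × (1/2)^2.571 ≈ 296.19 dpm.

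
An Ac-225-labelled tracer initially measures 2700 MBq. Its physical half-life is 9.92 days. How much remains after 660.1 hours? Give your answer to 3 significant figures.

Convert the elapsed time: 660.1 hours = 27.5042 days.
Number of half-lives: n = 27.5042/9.92 ≈ 2.7726.
Remaining = 2700 × (1/2)^2.7726 = 2700 × 0.14634 ≈ 395.12 MBq.

395 MBq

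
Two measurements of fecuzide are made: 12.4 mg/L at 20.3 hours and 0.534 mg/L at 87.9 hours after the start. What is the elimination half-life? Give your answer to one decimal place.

Over Δt = 87.9 − 20.3 = 67.6 hours, the level fell by a factor of 12.4/0.534 ≈ 23.221.
n = log₂(23.221) ≈ 4.5374 half-lives, so t½ = 67.6/4.5374 ≈ 14.899 hours.

14.9 hours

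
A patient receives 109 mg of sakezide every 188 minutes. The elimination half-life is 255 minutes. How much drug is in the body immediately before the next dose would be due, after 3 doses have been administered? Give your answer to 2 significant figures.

The 3 doses were given 564, 376, 188 minutes ago.
Total = 109·(1/2)^(564/255) + 109·(1/2)^(376/255) + 109·(1/2)^(188/255)
      = 23.53 + 39.224 + 65.387 ≈ 128.14 mg.

130 mg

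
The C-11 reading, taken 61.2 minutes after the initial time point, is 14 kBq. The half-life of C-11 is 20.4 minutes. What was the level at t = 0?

Number of half-lives elapsed: n = 61.2/20.4 ≈ 3.
A₀ = A × 2^n = 14 × 2^3 = 14 × 8 ≈ 112 kBq.

112 kBq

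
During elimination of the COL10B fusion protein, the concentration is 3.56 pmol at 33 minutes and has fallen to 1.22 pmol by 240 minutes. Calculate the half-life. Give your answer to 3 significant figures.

Over Δt = 240 − 33 = 207 minutes, the level fell by a factor of 3.56/1.22 ≈ 2.918.
n = log₂(2.918) ≈ 1.545 half-lives, so t½ = 207/1.545 ≈ 133.98 minutes.

134 minutes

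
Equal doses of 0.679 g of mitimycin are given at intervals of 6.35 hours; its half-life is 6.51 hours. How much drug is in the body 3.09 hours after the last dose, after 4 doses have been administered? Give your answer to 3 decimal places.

0.928 g

The 4 doses were given 22.14, 15.79, 9.44, 3.09 hours ago.
Total = 0.679·(1/2)^(22.14/6.51) + 0.679·(1/2)^(15.79/6.51) + 0.679·(1/2)^(9.44/6.51) + 0.679·(1/2)^(3.09/6.51)
      = 0.064282 + 0.12639 + 0.24852 + 0.48863 ≈ 0.92783 g.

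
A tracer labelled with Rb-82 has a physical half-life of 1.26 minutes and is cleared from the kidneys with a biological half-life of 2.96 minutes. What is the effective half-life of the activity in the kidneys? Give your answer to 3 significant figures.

0.884 minutes

1/t_eff = 1/t_phys + 1/t_biol = 1/1.26 + 1/2.96 = 1.1315 per minute.
t_eff = 1.26 × 2.96 / (1.26 + 2.96) ≈ 0.88379 minutes.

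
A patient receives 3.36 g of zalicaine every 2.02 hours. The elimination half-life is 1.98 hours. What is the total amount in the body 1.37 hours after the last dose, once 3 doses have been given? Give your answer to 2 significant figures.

The 3 doses were given 5.41, 3.39, 1.37 hours ago.
Total = 3.36·(1/2)^(5.41/1.98) + 3.36·(1/2)^(3.39/1.98) + 3.36·(1/2)^(1.37/1.98)
      = 0.50562 + 1.0255 + 2.0799 ≈ 3.6111 g.

3.6 g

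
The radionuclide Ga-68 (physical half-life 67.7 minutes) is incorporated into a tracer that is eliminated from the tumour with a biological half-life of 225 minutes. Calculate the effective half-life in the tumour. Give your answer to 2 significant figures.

1/t_eff = 1/t_phys + 1/t_biol = 1/67.7 + 1/225 = 0.019215 per minute.
t_eff = 67.7 × 225 / (67.7 + 225) ≈ 52.041 minutes.

52 minutes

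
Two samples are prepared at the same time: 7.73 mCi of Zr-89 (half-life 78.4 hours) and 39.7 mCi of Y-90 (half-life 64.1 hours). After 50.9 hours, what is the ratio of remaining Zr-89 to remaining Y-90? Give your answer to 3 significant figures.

0.215

Zr-89: 7.73 × (1/2)^(50.9/78.4) = 7.73 × (1/2)^0.64923 ≈ 4.9288 mCi.
Y-90: 39.7 × (1/2)^(50.9/64.1) = 39.7 × (1/2)^0.79407 ≈ 22.896 mCi.
Ratio ≈ 4.9288 / 22.896 ≈ 0.21527.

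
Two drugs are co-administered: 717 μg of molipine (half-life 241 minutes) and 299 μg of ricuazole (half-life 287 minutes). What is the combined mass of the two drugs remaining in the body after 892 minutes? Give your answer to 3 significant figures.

molipine: 717 × (1/2)^(892/241) = 717 × (1/2)^3.7012 ≈ 55.123 μg.
ricuazole: 299 × (1/2)^(892/287) = 299 × (1/2)^3.108 ≈ 34.679 μg.
Total = 55.123 + 34.679 ≈ 89.802 μg.

89.8 μg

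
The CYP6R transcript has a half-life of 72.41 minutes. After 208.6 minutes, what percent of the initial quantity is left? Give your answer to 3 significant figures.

13.6%

n = 208.6/72.41 ≈ 2.8808 half-lives.
Fraction remaining = (1/2)^2.8808 ≈ 0.13576, i.e. 13.576%.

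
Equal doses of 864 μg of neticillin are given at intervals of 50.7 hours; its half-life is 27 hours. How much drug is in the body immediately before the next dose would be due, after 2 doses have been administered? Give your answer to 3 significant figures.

The 2 doses were given 101.4, 50.7 hours ago.
Total = 864·(1/2)^(101.4/27) + 864·(1/2)^(50.7/27)
      = 63.97 + 235.1 ≈ 299.07 μg.

299 μg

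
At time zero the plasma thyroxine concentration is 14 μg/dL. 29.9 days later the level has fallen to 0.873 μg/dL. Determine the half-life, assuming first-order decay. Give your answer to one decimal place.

A/A₀ = 0.873/14 ≈ 0.062357.
n = log₂(16.037) ≈ 4.0033 half-lives elapsed in 29.9 days.
t½ = 29.9/4.0033 ≈ 7.4688 days.

7.5 days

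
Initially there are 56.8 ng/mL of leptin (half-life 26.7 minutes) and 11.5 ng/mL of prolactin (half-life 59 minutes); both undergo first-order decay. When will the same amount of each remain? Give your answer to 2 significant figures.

110 minutes

Set 56.8·(1/2)^(t/26.7) = 11.5·(1/2)^(t/59).
Taking log₂: log₂(56.8/11.5) = t·(1/26.7 − 1/59).
log₂(4.9391) = 2.3043; 1/26.7 − 1/59 = 0.020504.
t = 2.3043 / 0.020504 ≈ 112.38 minutes.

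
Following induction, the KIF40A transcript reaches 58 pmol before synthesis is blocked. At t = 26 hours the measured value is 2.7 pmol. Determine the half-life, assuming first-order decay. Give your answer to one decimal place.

A/A₀ = 2.7/58 ≈ 0.046552.
n = log₂(21.481) ≈ 4.425 half-lives elapsed in 26 hours.
t½ = 26/4.425 ≈ 5.8757 hours.

5.9 hours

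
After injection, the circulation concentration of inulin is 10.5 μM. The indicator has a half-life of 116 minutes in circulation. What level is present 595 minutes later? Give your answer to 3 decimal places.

Number of half-lives: n = 595/116 ≈ 5.1293.
Remaining = 10.5 × (1/2)^5.1293 = 10.5 × 0.028571 ≈ 0.29999 μM.

0.300 μM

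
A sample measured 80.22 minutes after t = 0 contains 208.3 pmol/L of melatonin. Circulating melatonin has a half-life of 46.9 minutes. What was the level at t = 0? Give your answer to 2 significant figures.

680 pmol/L

Number of half-lives elapsed: n = 80.22/46.9 ≈ 1.7104.
A₀ = A × 2^n = 208.3 × 2^1.7104 = 208.3 × 3.2726 ≈ 681.69 pmol/L.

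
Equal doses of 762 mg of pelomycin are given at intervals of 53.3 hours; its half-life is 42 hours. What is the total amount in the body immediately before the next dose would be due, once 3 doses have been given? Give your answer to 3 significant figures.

502 mg

The 3 doses were given 159.9, 106.6, 53.3 hours ago.
Total = 762·(1/2)^(159.9/42) + 762·(1/2)^(106.6/42) + 762·(1/2)^(53.3/42)
      = 54.437 + 131.19 + 316.18 ≈ 501.81 mg.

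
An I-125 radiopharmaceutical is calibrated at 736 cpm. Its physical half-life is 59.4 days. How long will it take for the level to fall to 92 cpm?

178.2 days

92/736 = 1/8, so 3 half-lives have elapsed.
t = 3 × 59.4 = 178.2 days.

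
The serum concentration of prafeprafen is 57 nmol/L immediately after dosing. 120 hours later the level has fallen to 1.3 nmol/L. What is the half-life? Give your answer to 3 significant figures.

A/A₀ = 1.3/57 ≈ 0.022807.
n = log₂(43.846) ≈ 5.4544 half-lives elapsed in 120 hours.
t½ = 120/5.4544 ≈ 22.001 hours.

22.0 hours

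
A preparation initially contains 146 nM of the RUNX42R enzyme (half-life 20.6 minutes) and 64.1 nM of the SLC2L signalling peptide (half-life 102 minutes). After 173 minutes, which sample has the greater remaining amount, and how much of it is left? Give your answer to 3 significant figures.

SLC2L signalling peptide, 19.8 nM

RUNX42R enzyme: 146 × (1/2)^8.3981 ≈ 0.4328 nM.
SLC2L signalling peptide: 64.1 × (1/2)^1.6961 ≈ 19.783 nM.
SLC2L signalling peptide has more remaining, at ≈ 19.783 nM.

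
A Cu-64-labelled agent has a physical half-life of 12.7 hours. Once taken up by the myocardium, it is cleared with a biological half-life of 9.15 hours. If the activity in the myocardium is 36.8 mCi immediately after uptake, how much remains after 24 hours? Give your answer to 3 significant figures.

1.61 mCi

1/t_eff = 1/t_phys + 1/t_biol = 1/12.7 + 1/9.15 = 0.18803 per hour.
t_eff = 12.7 × 9.15 / (12.7 + 9.15) ≈ 5.3183 hours.
Remaining = 36.8 × (1/2)^(24/5.3183) = 36.8 × (1/2)^4.5127 ≈ 1.6121 mCi.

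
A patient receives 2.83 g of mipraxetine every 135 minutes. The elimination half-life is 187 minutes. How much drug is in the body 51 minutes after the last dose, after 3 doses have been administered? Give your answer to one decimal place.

The 3 doses were given 321, 186, 51 minutes ago.
Total = 2.83·(1/2)^(321/187) + 2.83·(1/2)^(186/187) + 2.83·(1/2)^(51/187)
      = 0.86108 + 1.4203 + 2.3425 ≈ 4.6239 g.

4.6 g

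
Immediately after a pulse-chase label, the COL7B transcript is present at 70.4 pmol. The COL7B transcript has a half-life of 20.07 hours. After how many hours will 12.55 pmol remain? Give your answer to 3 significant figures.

Fraction remaining = 12.55/70.4 ≈ 0.17827.
n = log₂(70.4/12.55) = ln(5.6096)/ln 2 ≈ 2.4879 half-lives.
t = n × t½ = 2.4879 × 20.07 ≈ 49.932 hours.

49.9 hours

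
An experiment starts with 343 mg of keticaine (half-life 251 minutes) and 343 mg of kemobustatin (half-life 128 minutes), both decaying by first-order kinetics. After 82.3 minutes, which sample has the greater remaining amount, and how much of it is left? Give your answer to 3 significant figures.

keticaine: 343 × (1/2)^0.32789 ≈ 273.27 mg.
kemobustatin: 343 × (1/2)^0.64297 ≈ 219.66 mg.
Keticaine has more remaining, at ≈ 273.27 mg.

keticaine, 273 mg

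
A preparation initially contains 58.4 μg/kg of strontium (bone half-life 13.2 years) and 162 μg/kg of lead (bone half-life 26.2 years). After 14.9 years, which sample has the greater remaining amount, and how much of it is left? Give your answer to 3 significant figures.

lead, 109 μg/kg

strontium: 58.4 × (1/2)^1.1288 ≈ 26.706 μg/kg.
lead: 162 × (1/2)^0.5687 ≈ 109.22 μg/kg.
Lead has more remaining, at ≈ 109.22 μg/kg.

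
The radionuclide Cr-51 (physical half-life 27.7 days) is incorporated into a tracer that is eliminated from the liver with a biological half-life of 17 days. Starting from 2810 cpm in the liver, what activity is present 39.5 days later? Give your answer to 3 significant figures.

209 cpm

1/t_eff = 1/t_phys + 1/t_biol = 1/27.7 + 1/17 = 0.094925 per day.
t_eff = 27.7 × 17 / (27.7 + 17) ≈ 10.535 days.
Remaining = 2810 × (1/2)^(39.5/10.535) = 2810 × (1/2)^3.7495 ≈ 208.92 cpm.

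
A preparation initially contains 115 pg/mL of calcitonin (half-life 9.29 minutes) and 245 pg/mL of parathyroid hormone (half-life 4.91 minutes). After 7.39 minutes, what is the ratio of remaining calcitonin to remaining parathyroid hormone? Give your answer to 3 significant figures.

calcitonin: 115 × (1/2)^(7.39/9.29) = 115 × (1/2)^0.79548 ≈ 66.257 pg/mL.
parathyroid hormone: 245 × (1/2)^(7.39/4.91) = 245 × (1/2)^1.5051 ≈ 86.315 pg/mL.
Ratio ≈ 66.257 / 86.315 ≈ 0.76762.

0.768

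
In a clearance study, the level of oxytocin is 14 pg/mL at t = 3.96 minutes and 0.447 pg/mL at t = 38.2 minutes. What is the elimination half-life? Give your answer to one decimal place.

6.9 minutes

Over Δt = 38.2 − 3.96 = 34.24 minutes, the level fell by a factor of 14/0.447 ≈ 31.32.
n = log₂(31.32) ≈ 4.969 half-lives, so t½ = 34.24/4.969 ≈ 6.8907 minutes.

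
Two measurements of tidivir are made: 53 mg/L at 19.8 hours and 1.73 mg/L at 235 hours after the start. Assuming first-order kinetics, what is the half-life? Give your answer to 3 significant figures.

43.6 hours

Over Δt = 235 − 19.8 = 215.2 hours, the level fell by a factor of 53/1.73 ≈ 30.636.
n = log₂(30.636) ≈ 4.9371 half-lives, so t½ = 215.2/4.9371 ≈ 43.588 hours.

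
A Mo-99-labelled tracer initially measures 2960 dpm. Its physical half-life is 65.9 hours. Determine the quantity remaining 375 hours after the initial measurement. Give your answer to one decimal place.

Number of half-lives: n = 375/65.9 ≈ 5.6904.
Remaining = 2960 × (1/2)^5.6904 = 2960 × 0.019365 ≈ 57.319 dpm.

57.3 dpm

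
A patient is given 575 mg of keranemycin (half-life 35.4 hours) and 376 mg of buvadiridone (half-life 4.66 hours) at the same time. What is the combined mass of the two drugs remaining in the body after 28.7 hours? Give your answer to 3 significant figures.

keranemycin: 575 × (1/2)^(28.7/35.4) = 575 × (1/2)^0.81073 ≈ 327.8 mg.
buvadiridone: 376 × (1/2)^(28.7/4.66) = 376 × (1/2)^6.1588 ≈ 5.2627 mg.
Total = 327.8 + 5.2627 ≈ 333.07 mg.

333 mg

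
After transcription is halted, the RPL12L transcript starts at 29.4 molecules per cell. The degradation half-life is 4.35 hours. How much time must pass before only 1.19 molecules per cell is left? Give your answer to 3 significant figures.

20.1 hours

Fraction remaining = 1.19/29.4 ≈ 0.040476.
n = log₂(29.4/1.19) = ln(24.706)/ln 2 ≈ 4.6268 half-lives.
t = n × t½ = 4.6268 × 4.35 ≈ 20.127 hours.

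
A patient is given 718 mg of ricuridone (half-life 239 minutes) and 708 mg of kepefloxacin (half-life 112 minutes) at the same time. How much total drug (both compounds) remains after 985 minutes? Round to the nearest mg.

43 mg

ricuridone: 718 × (1/2)^(985/239) = 718 × (1/2)^4.1213 ≈ 41.255 mg.
kepefloxacin: 708 × (1/2)^(985/112) = 708 × (1/2)^8.7946 ≈ 1.5943 mg.
Total = 41.255 + 1.5943 ≈ 42.849 mg.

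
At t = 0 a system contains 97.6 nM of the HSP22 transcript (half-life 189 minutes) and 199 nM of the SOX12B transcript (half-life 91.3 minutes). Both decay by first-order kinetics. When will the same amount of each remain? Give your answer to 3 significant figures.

Set 97.6·(1/2)^(t/189) = 199·(1/2)^(t/91.3).
Taking log₂: log₂(97.6/199) = t·(1/189 − 1/91.3).
log₂(0.49045) = -1.0278; 1/189 − 1/91.3 = -0.0056619.
t = -1.0278 / -0.0056619 ≈ 181.53 minutes.

182 minutes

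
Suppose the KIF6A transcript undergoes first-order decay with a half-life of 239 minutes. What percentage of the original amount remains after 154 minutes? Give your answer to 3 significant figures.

64.0%

n = 154/239 ≈ 0.64435 half-lives.
Fraction remaining = (1/2)^0.64435 ≈ 0.63978, i.e. 63.978%.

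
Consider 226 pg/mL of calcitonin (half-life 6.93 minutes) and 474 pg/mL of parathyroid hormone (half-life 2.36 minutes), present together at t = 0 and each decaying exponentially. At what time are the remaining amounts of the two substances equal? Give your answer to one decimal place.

3.8 minutes

Set 226·(1/2)^(t/6.93) = 474·(1/2)^(t/2.36).
Taking log₂: log₂(226/474) = t·(1/6.93 − 1/2.36).
log₂(0.47679) = -1.0686; 1/6.93 − 1/2.36 = -0.27943.
t = -1.0686 / -0.27943 ≈ 3.8241 minutes.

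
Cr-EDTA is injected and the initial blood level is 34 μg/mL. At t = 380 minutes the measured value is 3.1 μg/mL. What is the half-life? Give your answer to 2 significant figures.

110 minutes

A/A₀ = 3.1/34 ≈ 0.091176.
n = log₂(10.968) ≈ 3.4552 half-lives elapsed in 380 minutes.
t½ = 380/3.4552 ≈ 109.98 minutes.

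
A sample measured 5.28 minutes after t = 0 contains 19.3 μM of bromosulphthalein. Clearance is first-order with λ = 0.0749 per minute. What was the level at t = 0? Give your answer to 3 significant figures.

t½ = ln 2 / λ = 0.69315 / 0.0749 ≈ 9.2543 minutes.
Number of half-lives elapsed: n = 5.28/9.2543 ≈ 0.57055.
A₀ = A × 2^n = 19.3 × 2^0.57055 = 19.3 × 1.4851 ≈ 28.662 μM.

28.7 μM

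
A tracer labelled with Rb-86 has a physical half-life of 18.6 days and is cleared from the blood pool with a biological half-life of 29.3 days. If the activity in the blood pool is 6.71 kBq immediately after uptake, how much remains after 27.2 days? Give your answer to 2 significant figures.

1/t_eff = 1/t_phys + 1/t_biol = 1/18.6 + 1/29.3 = 0.087893 per day.
t_eff = 18.6 × 29.3 / (18.6 + 29.3) ≈ 11.377 days.
Remaining = 6.71 × (1/2)^(27.2/11.377) = 6.71 × (1/2)^2.3907 ≈ 1.2795 kBq.

1.3 kBq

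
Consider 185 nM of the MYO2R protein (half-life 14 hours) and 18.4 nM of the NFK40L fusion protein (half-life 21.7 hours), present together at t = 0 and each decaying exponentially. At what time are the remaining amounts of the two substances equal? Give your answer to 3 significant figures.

Set 185·(1/2)^(t/14) = 18.4·(1/2)^(t/21.7).
Taking log₂: log₂(185/18.4) = t·(1/14 − 1/21.7).
log₂(10.054) = 3.3297; 1/14 − 1/21.7 = 0.025346.
t = 3.3297 / 0.025346 ≈ 131.37 hours.

131 hours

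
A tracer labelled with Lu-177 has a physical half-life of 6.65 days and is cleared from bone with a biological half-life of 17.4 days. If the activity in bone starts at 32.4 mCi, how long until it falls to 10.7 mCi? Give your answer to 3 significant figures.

1/t_eff = 1/t_phys + 1/t_biol = 1/6.65 + 1/17.4 = 0.20785 per day.
t_eff = 6.65 × 17.4 / (6.65 + 17.4) ≈ 4.8112 days.
n = log₂(32.4/10.7) ≈ 1.5984; t = 1.5984 × 4.8112 ≈ 7.6902 days.

7.69 days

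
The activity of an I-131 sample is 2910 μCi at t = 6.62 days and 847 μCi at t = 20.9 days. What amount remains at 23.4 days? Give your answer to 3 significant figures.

682 μCi

Over Δt = 20.9 − 6.62 = 14.28 days, the level fell by a factor of 2910/847 ≈ 3.4357.
n = log₂(3.4357) ≈ 1.7806 half-lives, so t½ = 14.28/1.7806 ≈ 8.0198 days.
From t = 20.9 to t = 23.4: 847 × (1/2)^((23.4−20.9)/8.0198) ≈ 682.41 μCi.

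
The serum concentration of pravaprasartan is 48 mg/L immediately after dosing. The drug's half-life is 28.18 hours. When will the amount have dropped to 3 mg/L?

3/48 = 1/16, so 4 half-lives have elapsed.
t = 4 × 28.18 = 112.72 hours.

112.72 hours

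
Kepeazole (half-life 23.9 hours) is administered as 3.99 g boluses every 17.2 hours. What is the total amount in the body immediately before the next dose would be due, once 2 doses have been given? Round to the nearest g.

4 g

The 2 doses were given 34.4, 17.2 hours ago.
Total = 3.99·(1/2)^(34.4/23.9) + 3.99·(1/2)^(17.2/23.9)
      = 1.4713 + 2.4229 ≈ 3.8941 g.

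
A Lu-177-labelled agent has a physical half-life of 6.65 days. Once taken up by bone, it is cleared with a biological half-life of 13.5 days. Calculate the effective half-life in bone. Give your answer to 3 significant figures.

1/t_eff = 1/t_phys + 1/t_biol = 1/6.65 + 1/13.5 = 0.22445 per day.
t_eff = 6.65 × 13.5 / (6.65 + 13.5) ≈ 4.4553 days.

4.46 days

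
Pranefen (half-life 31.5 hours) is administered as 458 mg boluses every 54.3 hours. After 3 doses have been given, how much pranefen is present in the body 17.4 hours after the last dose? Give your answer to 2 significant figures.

The 3 doses were given 126, 71.7, 17.4 hours ago.
Total = 458·(1/2)^(126/31.5) + 458·(1/2)^(71.7/31.5) + 458·(1/2)^(17.4/31.5)
      = 28.625 + 94.551 + 312.31 ≈ 435.48 mg.

440 mg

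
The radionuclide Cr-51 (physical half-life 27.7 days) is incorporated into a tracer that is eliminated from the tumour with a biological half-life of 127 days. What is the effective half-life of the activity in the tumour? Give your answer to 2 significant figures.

1/t_eff = 1/t_phys + 1/t_biol = 1/27.7 + 1/127 = 0.043975 per day.
t_eff = 27.7 × 127 / (27.7 + 127) ≈ 22.74 days.

23 days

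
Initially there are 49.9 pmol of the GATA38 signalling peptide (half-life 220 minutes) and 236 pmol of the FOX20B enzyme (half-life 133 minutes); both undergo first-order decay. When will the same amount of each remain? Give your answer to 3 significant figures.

Set 49.9·(1/2)^(t/220) = 236·(1/2)^(t/133).
Taking log₂: log₂(49.9/236) = t·(1/220 − 1/133).
log₂(0.21144) = -2.2417; 1/220 − 1/133 = -0.0029733.
t = -2.2417 / -0.0029733 ≈ 753.92 minutes.

754 minutes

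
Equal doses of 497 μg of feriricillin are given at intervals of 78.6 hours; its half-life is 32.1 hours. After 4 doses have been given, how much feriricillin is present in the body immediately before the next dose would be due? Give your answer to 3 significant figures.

111 μg

The 4 doses were given 314.4, 235.8, 157.2, 78.6 hours ago.
Total = 497·(1/2)^(314.4/32.1) + 497·(1/2)^(235.8/32.1) + 497·(1/2)^(157.2/32.1) + 497·(1/2)^(78.6/32.1)
      = 0.55969 + 3.0553 + 16.678 + 91.045 ≈ 111.34 μg.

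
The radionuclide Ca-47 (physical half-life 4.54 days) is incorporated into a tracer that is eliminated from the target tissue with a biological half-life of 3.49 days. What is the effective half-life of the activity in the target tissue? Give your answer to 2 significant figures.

1/t_eff = 1/t_phys + 1/t_biol = 1/4.54 + 1/3.49 = 0.5068 per day.
t_eff = 4.54 × 3.49 / (4.54 + 3.49) ≈ 1.9732 days.

2.0 days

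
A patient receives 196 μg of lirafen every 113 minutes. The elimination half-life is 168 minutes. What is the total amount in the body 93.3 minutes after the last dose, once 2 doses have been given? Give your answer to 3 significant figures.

The 2 doses were given 206.3, 93.3 minutes ago.
Total = 196·(1/2)^(206.3/168) + 196·(1/2)^(93.3/168)
      = 83.676 + 133.38 ≈ 217.05 μg.

217 μg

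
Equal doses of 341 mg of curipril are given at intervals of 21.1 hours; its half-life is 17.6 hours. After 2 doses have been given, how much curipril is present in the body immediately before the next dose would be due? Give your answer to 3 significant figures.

213 mg

The 2 doses were given 42.2, 21.1 hours ago.
Total = 341·(1/2)^(42.2/17.6) + 341·(1/2)^(21.1/17.6)
      = 64.709 + 148.55 ≈ 213.26 mg.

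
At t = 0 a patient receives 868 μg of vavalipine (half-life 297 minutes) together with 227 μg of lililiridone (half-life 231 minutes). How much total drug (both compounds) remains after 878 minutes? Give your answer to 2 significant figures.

vavalipine: 868 × (1/2)^(878/297) = 868 × (1/2)^2.9562 ≈ 111.84 μg.
lililiridone: 227 × (1/2)^(878/231) = 227 × (1/2)^3.8009 ≈ 16.287 μg.
Total = 111.84 + 16.287 ≈ 128.13 μg.

130 μg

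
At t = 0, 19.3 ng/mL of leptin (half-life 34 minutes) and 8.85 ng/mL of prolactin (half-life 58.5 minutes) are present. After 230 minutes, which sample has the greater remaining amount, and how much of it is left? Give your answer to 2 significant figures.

leptin: 19.3 × (1/2)^6.7647 ≈ 0.17749 ng/mL.
prolactin: 8.85 × (1/2)^3.9316 ≈ 0.57997 ng/mL.
Prolactin has more remaining, at ≈ 0.57997 ng/mL.

prolactin, 0.58 ng/mL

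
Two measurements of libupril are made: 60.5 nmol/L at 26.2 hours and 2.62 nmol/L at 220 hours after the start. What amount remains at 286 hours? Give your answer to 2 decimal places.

Over Δt = 220 − 26.2 = 193.8 hours, the level fell by a factor of 60.5/2.62 ≈ 23.092.
n = log₂(23.092) ≈ 4.5293 half-lives, so t½ = 193.8/4.5293 ≈ 42.788 hours.
From t = 220 to t = 286: 2.62 × (1/2)^((286−220)/42.788) ≈ 0.89943 nmol/L.

0.90 nmol/L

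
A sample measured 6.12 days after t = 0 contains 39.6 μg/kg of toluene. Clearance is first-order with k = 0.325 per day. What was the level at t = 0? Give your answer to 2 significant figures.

t½ = ln 2 / k = 0.69315 / 0.325 ≈ 2.1328 days.
Number of half-lives elapsed: n = 6.12/2.1328 ≈ 2.8695.
A₀ = A × 2^n = 39.6 × 2^2.8695 = 39.6 × 7.3082 ≈ 289.41 μg/kg.

290 μg/kg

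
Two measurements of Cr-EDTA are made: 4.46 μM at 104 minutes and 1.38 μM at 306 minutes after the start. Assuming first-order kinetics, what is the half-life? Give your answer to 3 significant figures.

Over Δt = 306 − 104 = 202 minutes, the level fell by a factor of 4.46/1.38 ≈ 3.2319.
n = log₂(3.2319) ≈ 1.6924 half-lives, so t½ = 202/1.6924 ≈ 119.36 minutes.

119 minutes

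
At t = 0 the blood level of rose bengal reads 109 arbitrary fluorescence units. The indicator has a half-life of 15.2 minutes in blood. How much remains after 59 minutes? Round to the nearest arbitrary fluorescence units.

7 arbitrary fluorescence units

Number of half-lives: n = 59/15.2 ≈ 3.8816.
Remaining = 109 × (1/2)^3.8816 = 109 × 0.067847 ≈ 7.3953 arbitrary fluorescence units.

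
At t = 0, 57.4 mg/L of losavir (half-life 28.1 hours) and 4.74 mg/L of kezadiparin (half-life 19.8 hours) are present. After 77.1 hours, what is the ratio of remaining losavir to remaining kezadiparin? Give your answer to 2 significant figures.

27

losavir: 57.4 × (1/2)^(77.1/28.1) = 57.4 × (1/2)^2.7438 ≈ 8.5695 mg/L.
kezadiparin: 4.74 × (1/2)^(77.1/19.8) = 4.74 × (1/2)^3.8939 ≈ 0.31885 mg/L.
Ratio ≈ 8.5695 / 0.31885 ≈ 26.876.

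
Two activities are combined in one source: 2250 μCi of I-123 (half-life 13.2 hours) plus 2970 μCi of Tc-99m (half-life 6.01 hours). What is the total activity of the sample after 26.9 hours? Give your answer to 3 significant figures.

I-123: 2250 × (1/2)^(26.9/13.2) = 2250 × (1/2)^2.0379 ≈ 547.92 μCi.
Tc-99m: 2970 × (1/2)^(26.9/6.01) = 2970 × (1/2)^4.4759 ≈ 133.47 μCi.
Total = 547.92 + 133.47 ≈ 681.39 μCi.

681 μCi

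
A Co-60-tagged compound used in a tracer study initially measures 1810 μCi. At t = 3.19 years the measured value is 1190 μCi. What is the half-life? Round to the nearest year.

5 years

A/A₀ = 1190/1810 ≈ 0.65746.
n = log₂(1.521) ≈ 0.60503 half-lives elapsed in 3.19 years.
t½ = 3.19/0.60503 ≈ 5.2725 years.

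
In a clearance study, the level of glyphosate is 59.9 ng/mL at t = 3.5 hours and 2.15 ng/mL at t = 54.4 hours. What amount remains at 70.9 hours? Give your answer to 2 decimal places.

Over Δt = 54.4 − 3.5 = 50.9 hours, the level fell by a factor of 59.9/2.15 ≈ 27.86.
n = log₂(27.86) ≈ 4.8001 half-lives, so t½ = 50.9/4.8001 ≈ 10.604 hours.
From t = 54.4 to t = 70.9: 2.15 × (1/2)^((70.9−54.4)/10.604) ≈ 0.73118 ng/mL.

0.73 ng/mL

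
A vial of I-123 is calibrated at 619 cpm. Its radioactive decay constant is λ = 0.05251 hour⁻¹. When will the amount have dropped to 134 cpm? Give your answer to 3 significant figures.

t½ = ln 2 / λ = 0.69315 / 0.05251 ≈ 13.2 hours.
Fraction remaining = 134/619 ≈ 0.21648.
n = log₂(619/134) = ln(4.6194)/ln 2 ≈ 2.2077 half-lives.
t = n × t½ = 2.2077 × 13.2 ≈ 29.142 hours.

29.1 hours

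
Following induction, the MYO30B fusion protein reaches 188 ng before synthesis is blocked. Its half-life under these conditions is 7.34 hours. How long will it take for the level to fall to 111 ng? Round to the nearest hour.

6 hours

Fraction remaining = 111/188 ≈ 0.59043.
n = log₂(188/111) = ln(1.6937)/ln 2 ≈ 0.76017 half-lives.
t = n × t½ = 0.76017 × 7.34 ≈ 5.5797 hours.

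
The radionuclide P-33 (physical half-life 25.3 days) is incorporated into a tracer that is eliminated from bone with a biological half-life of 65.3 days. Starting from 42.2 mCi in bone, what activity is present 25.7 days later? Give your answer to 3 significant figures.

1/t_eff = 1/t_phys + 1/t_biol = 1/25.3 + 1/65.3 = 0.05484 per day.
t_eff = 25.3 × 65.3 / (25.3 + 65.3) ≈ 18.235 days.
Remaining = 42.2 × (1/2)^(25.7/18.235) = 42.2 × (1/2)^1.4094 ≈ 15.887 mCi.

15.9 mCi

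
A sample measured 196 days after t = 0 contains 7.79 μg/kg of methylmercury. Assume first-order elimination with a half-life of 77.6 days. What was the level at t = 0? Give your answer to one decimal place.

Number of half-lives elapsed: n = 196/77.6 ≈ 2.5258.
A₀ = A × 2^n = 7.79 × 2^2.5258 = 7.79 × 5.7588 ≈ 44.861 μg/kg.

44.9 μg/kg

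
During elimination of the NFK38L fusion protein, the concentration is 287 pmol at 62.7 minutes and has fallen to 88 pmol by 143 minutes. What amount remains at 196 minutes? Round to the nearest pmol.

Over Δt = 143 − 62.7 = 80.3 minutes, the level fell by a factor of 287/88 ≈ 3.2614.
n = log₂(3.2614) ≈ 1.7055 half-lives, so t½ = 80.3/1.7055 ≈ 47.084 minutes.
From t = 143 to t = 196: 88 × (1/2)^((196−143)/47.084) ≈ 40.33 pmol.

40 pmol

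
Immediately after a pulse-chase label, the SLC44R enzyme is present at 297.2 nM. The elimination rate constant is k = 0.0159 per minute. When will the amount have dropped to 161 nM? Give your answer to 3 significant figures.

t½ = ln 2 / k = 0.69315 / 0.0159 ≈ 43.594 minutes.
Fraction remaining = 161/297.2 ≈ 0.54172.
n = log₂(297.2/161) = ln(1.846)/ln 2 ≈ 0.88437 half-lives.
t = n × t½ = 0.88437 × 43.594 ≈ 38.554 minutes.

38.6 minutes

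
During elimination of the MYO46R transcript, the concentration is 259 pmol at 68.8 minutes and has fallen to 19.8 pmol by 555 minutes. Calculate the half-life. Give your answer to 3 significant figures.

131 minutes

Over Δt = 555 − 68.8 = 486.2 minutes, the level fell by a factor of 259/19.8 ≈ 13.081.
n = log₂(13.081) ≈ 3.7094 half-lives, so t½ = 486.2/3.7094 ≈ 131.07 minutes.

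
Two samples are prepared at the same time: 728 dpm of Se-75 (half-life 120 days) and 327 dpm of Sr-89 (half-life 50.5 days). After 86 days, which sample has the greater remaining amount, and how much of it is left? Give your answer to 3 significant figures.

Se-75, 443 dpm

Se-75: 728 × (1/2)^0.71667 ≈ 442.99 dpm.
Sr-89: 327 × (1/2)^1.703 ≈ 100.44 dpm.
Se-75 has more remaining, at ≈ 442.99 dpm.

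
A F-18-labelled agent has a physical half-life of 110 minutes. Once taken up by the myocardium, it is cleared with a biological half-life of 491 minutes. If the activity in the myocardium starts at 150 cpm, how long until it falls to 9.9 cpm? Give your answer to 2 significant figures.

350 minutes

1/t_eff = 1/t_phys + 1/t_biol = 1/110 + 1/491 = 0.011128 per minute.
t_eff = 110 × 491 / (110 + 491) ≈ 89.867 minutes.
n = log₂(150/9.9) ≈ 3.9214; t = 3.9214 × 89.867 ≈ 352.4 minutes.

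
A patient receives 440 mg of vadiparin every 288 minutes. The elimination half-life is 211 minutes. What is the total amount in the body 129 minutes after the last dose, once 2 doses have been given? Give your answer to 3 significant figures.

The 2 doses were given 417, 129 minutes ago.
Total = 440·(1/2)^(417/211) + 440·(1/2)^(129/211)
      = 111.82 + 288.01 ≈ 399.83 mg.

400 mg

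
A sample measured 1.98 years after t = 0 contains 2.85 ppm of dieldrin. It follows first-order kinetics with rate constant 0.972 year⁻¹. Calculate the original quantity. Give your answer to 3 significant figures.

19.5 ppm

t½ = ln 2 / λ = 0.69315 / 0.972 ≈ 0.71311 years.
Number of half-lives elapsed: n = 1.98/0.71311 ≈ 2.7766.
A₀ = A × 2^n = 2.85 × 2^2.7766 = 2.85 × 6.8521 ≈ 19.529 ppm.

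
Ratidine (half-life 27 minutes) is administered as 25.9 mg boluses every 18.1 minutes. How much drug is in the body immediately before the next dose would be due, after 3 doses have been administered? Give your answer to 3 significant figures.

The 3 doses were given 54.3, 36.2, 18.1 minutes ago.
Total = 25.9·(1/2)^(54.3/27) + 25.9·(1/2)^(36.2/27) + 25.9·(1/2)^(18.1/27)
      = 6.4253 + 10.226 + 16.274 ≈ 32.925 mg.

32.9 mg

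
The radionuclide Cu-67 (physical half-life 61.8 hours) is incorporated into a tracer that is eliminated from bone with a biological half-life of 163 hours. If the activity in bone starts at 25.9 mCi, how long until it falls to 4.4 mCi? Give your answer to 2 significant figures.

1/t_eff = 1/t_phys + 1/t_biol = 1/61.8 + 1/163 = 0.022316 per hour.
t_eff = 61.8 × 163 / (61.8 + 163) ≈ 44.81 hours.
n = log₂(25.9/4.4) ≈ 2.5574; t = 2.5574 × 44.81 ≈ 114.6 hours.

110 hours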